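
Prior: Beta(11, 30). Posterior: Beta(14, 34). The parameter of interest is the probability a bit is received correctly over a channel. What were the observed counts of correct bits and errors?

Under Beta–binomial conjugacy the posterior parameters are (α+s, β+f).
So s = 14 − 11 = 3 and f = 34 − 30 = 4.

3 correct bits and 4 errors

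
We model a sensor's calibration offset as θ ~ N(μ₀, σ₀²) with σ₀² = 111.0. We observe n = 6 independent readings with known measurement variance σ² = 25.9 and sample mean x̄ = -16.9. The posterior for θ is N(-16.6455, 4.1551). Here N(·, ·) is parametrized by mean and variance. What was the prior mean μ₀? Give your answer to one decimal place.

The posterior mean is a precision-weighted average: μ_n = (τ₀μ₀ + τ_data·x̄)/(τ₀+τ_data), with τ₀=1/σ₀² and τ_data=n/σ².
Here τ₀ = 1/111.0 = 0.009009 and τ_data = 6/25.9 = 0.231660, so τ_n = 0.240669.
Rearranging for μ₀: μ₀ = (μ_n·τ_n − τ_data·x̄)/τ₀ = (-16.6455·0.240669 − 0.231660·-16.9) / 0.009009 = -0.091002/0.009009 ≈ -10.1.

μ₀ = -10.1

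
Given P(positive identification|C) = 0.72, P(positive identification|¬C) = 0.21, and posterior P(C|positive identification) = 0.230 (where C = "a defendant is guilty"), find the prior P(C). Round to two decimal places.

P(C) = 0.08

In odds form, posterior odds = prior odds × likelihood ratio, so prior odds = posterior odds ÷ LR.
Posterior odds = 0.230/(1−0.230) = 0.2987. LR = 0.72/0.21 = 3.4286.
Prior odds = 0.2987/3.4286 = 0.0871, so P(C) = 0.0871/(1+0.0871) ≈ 0.08.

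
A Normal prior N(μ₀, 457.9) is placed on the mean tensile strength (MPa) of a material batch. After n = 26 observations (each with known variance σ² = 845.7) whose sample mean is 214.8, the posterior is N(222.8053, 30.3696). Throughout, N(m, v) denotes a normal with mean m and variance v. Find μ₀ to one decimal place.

The posterior mean is a precision-weighted average: μ_n = (τ₀μ₀ + τ_data·x̄)/(τ₀+τ_data), with τ₀=1/σ₀² and τ_data=n/σ².
Here τ₀ = 1/457.9 = 0.002184 and τ_data = 26/845.7 = 0.030744, so τ_n = 0.032928.
Rearranging for μ₀: μ₀ = (μ_n·τ_n − τ_data·x̄)/τ₀ = (222.8053·0.032928 − 0.030744·214.8) / 0.002184 = 0.732722/0.002184 ≈ 335.5.

μ₀ = 335.5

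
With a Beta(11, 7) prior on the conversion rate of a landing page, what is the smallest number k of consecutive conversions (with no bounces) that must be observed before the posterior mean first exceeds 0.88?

After k conversions and 0 bounces the posterior is Beta(11+k, 7), with mean (11+k)/(11+7+k).
Set (11+k)/(18+k) > 0.88 and solve: k > (0.88·18 − 11)/(1 − 0.88) = 40.333.
The smallest integer exceeding 40.333 is 41.

k = 41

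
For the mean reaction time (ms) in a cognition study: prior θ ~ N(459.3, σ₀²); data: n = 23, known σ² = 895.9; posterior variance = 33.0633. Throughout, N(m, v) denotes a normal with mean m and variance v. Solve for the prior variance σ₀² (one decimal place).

Posterior precision equals prior precision plus data precision: 1/σ_n² = 1/σ₀² + n/σ².
So 1/σ₀² = 1/33.0633 − 23/895.9 = 0.030245 − 0.025673 = 0.004572.
Hence σ₀² = 1/0.004572 ≈ 218.7.

σ₀² = 218.7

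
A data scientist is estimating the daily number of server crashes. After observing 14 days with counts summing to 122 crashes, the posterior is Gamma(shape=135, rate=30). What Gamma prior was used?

Gamma(shape=13, rate=16)

A Gamma(α, β) prior (rate parametrization) on a Poisson rate with n observations summing to S gives posterior Gamma(α+S, β+n).
So α = 135 − 122 = 13 and β = 30 − 14 = 16.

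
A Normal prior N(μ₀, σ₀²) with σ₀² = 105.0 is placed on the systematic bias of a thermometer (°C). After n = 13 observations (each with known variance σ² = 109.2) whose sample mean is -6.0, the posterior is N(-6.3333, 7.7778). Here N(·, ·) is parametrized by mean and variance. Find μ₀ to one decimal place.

μ₀ = -10.5

With known observation variance, the Normal–Normal posterior has precision τ_n = τ₀ + n/σ² and mean μ_n = (τ₀μ₀ + (n/σ²)x̄)/τ_n.
Here τ₀ = 1/105.0 = 0.009524 and τ_data = 13/109.2 = 0.119048, so τ_n = 0.128572.
Rearranging for μ₀: μ₀ = (μ_n·τ_n − τ_data·x̄)/τ₀ = (-6.3333·0.128572 − 0.119048·-6.0) / 0.009524 = -0.099997/0.009524 ≈ -10.5.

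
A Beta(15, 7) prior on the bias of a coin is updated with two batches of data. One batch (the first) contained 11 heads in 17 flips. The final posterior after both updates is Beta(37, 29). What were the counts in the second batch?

Sequential conjugate updates are equivalent to a single update on the pooled data, so total successes = posterior α − prior α and total failures = posterior β − prior β.
Total across both batches: 37−15=22 heads, 29−7=22 tails.
Subtract the first batch: 22−11=11 heads and 22−6=16 tails.

11 heads and 16 tails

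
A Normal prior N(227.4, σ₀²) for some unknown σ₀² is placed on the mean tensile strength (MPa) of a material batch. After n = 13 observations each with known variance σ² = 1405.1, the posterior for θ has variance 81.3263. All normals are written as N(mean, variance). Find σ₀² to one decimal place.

σ₀² = 328.5

For the Normal–Normal model with known σ², precisions add: τ_n = τ₀ + n/σ².
So 1/σ₀² = 1/81.3263 − 13/1405.1 = 0.012296 − 0.009252 = 0.003044.
Hence σ₀² = 1/0.003044 ≈ 328.5.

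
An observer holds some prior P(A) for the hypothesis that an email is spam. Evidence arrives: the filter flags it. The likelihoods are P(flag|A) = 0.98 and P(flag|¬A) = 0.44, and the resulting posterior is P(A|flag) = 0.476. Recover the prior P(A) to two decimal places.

P(A) = 0.29

In odds form, posterior odds = prior odds × likelihood ratio, so prior odds = posterior odds ÷ LR.
Posterior odds = 0.476/(1−0.476) = 0.9084. LR = 0.98/0.44 = 2.2273.
Prior odds = 0.9084/2.2273 = 0.4078, so P(A) = 0.4078/(1+0.4078) ≈ 0.29.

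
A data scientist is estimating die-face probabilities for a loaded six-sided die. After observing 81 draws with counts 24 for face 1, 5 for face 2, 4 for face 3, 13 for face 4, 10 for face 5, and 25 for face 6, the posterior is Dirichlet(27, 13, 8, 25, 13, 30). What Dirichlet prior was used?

For a Dirichlet(α) prior with multinomial counts c, the posterior is Dirichlet(α + c) componentwise.
Subtract each count from the matching posterior parameter: 27−24=3, 13−5=8, 8−4=4, 25−13=12, 13−10=3, 30−25=5.

Dirichlet(3, 8, 4, 12, 3, 5)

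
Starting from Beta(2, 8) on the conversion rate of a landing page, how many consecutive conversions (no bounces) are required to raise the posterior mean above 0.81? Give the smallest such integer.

After k conversions and 0 bounces the posterior is Beta(2+k, 8), with mean (2+k)/(2+8+k).
Set (2+k)/(10+k) > 0.81 and solve: k > (0.81·10 − 2)/(1 − 0.81) = 32.105.
The smallest integer exceeding 32.105 is 33, and checking k=33: (35)/(43) = 0.8140 > 0.81.

k = 33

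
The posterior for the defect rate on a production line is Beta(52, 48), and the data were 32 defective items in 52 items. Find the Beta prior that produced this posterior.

Beta(20, 28)

Under Beta–binomial conjugacy the posterior parameters are (a+s, b+f).
So a = 52 − 32 = 20 and b = 48 − 20 = 28.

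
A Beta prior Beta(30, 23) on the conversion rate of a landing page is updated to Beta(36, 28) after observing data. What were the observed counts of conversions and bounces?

6 conversions and 5 bounces

A Beta(a, b) prior with s successes and f failures in binomial data gives a Beta(a+s, b+f) posterior.
Match parameters: s=36−30=6, f=28−23=5.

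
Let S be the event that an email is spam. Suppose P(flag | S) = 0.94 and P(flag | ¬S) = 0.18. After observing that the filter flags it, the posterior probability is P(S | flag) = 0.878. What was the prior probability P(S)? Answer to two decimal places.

Bayes' rule in odds form gives O(S|E) = O(S)·[P(E|S)/P(E|¬S)], hence O(S) = O(S|E)/LR.
Posterior odds = 0.878/(1−0.878) = 7.1967. LR = 0.94/0.18 = 5.2222.
Prior odds = 7.1967/5.2222 = 1.3781, so P(S) = 1.3781/(1+1.3781) ≈ 0.58.

P(S) = 0.58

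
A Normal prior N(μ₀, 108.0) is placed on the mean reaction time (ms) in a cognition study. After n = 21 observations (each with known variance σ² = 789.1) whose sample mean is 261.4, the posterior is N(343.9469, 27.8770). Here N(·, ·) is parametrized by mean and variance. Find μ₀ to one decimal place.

μ₀ = 581.2

The posterior mean is a precision-weighted average: μ_n = (τ₀μ₀ + τ_data·x̄)/(τ₀+τ_data), with τ₀=1/σ₀² and τ_data=n/σ².
Here τ₀ = 1/108.0 = 0.009259 and τ_data = 21/789.1 = 0.026613, so τ_n = 0.035872.
Rearranging for μ₀: μ₀ = (μ_n·τ_n − τ_data·x̄)/τ₀ = (343.9469·0.035872 − 0.026613·261.4) / 0.009259 = 5.381425/0.009259 ≈ 581.2.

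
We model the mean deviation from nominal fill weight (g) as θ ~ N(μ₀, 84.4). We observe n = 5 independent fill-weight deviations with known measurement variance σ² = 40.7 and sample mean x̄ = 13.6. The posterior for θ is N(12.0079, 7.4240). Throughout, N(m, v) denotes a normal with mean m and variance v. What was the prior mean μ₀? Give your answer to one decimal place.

μ₀ = -4.5

With known observation variance, the Normal–Normal posterior has precision τ_n = τ₀ + n/σ² and mean μ_n = (τ₀μ₀ + (n/σ²)x̄)/τ_n.
Here τ₀ = 1/84.4 = 0.011848 and τ_data = 5/40.7 = 0.122850, so τ_n = 0.134698.
Rearranging for μ₀: μ₀ = (μ_n·τ_n − τ_data·x̄)/τ₀ = (12.0079·0.134698 − 0.122850·13.6) / 0.011848 = -0.053320/0.011848 ≈ -4.5.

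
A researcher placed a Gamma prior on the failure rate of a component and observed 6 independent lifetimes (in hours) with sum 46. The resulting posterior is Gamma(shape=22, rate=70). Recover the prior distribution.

Gamma(shape=16, rate=24)

For an exponential likelihood with a Gamma(α, β) prior on the rate, n observations with total T give posterior Gamma(α+n, β+T).
So α = 22 − 6 = 16 and β = 70 − 46 = 24.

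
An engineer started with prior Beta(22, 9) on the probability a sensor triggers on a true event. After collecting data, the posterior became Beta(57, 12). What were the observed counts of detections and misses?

A Beta(α, β) prior with s successes and f failures in binomial data gives a Beta(α+s, β+f) posterior.
Match parameters: s=57−22=35, f=12−9=3.

35 detections and 3 misses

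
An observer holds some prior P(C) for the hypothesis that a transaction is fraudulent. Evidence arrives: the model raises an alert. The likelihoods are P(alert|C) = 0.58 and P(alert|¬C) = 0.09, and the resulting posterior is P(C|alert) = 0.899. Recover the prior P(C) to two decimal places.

P(C) = 0.58

In odds form, posterior odds = prior odds × likelihood ratio, so prior odds = posterior odds ÷ LR.
Posterior odds = 0.899/(1−0.899) = 8.9010. LR = 0.58/0.09 = 6.4444.
Prior odds = 8.9010/6.4444 = 1.3812, so P(C) = 1.3812/(1+1.3812) ≈ 0.58.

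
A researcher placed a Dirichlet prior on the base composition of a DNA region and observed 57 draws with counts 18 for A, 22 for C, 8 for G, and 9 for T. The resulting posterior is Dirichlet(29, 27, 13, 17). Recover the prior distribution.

For a Dirichlet(α) prior with multinomial counts c, the posterior is Dirichlet(α + c) componentwise.
Subtract each count from the matching posterior parameter: 29−18=11, 27−22=5, 13−8=5, 17−9=8.

Dirichlet(11, 5, 5, 8)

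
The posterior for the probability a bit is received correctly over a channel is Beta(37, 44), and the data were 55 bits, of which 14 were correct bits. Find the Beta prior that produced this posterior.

A Beta(α, β) prior with s successes and f failures in binomial data gives a Beta(α+s, β+f) posterior.
So α = 37 − 14 = 23 and β = 44 − 41 = 3.

Beta(23, 3)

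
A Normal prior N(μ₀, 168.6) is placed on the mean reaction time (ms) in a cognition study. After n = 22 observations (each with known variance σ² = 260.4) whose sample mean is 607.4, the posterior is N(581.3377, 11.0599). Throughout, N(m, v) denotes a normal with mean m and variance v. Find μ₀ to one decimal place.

μ₀ = 210.1

With known observation variance, the Normal–Normal posterior has precision τ_n = τ₀ + n/σ² and mean μ_n = (τ₀μ₀ + (n/σ²)x̄)/τ_n.
Here τ₀ = 1/168.6 = 0.005931 and τ_data = 22/260.4 = 0.084485, so τ_n = 0.090416.
Rearranging for μ₀: μ₀ = (μ_n·τ_n − τ_data·x̄)/τ₀ = (581.3377·0.090416 − 0.084485·607.4) / 0.005931 = 1.246040/0.005931 ≈ 210.1.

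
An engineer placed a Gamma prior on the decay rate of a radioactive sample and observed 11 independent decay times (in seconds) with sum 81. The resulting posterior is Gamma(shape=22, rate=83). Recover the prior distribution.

Gamma–exponential conjugacy: posterior shape = α + n, posterior rate = β + Σtᵢ.
So α = 22 − 11 = 11 and β = 83 − 81 = 2.

Gamma(shape=11, rate=2)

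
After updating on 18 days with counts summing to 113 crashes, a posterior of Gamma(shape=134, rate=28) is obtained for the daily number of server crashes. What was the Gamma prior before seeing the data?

Gamma–Poisson conjugacy: posterior shape = α + Σxᵢ, posterior rate = β + n.
So α = 134 − 113 = 21 and β = 28 − 18 = 10.

Gamma(shape=21, rate=10)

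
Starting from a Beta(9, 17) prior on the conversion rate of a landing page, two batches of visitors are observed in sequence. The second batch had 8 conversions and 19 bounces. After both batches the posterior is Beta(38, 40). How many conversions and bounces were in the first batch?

21 conversions and 4 bounces

Because Beta–binomial updating is additive in the counts, the combined data contributed (α_post−α_prior, β_post−β_prior) successes and failures.
Total across both batches: 38−9=29 conversions, 40−17=23 bounces.
Subtract the second batch: 29−8=21 conversions and 23−19=4 bounces.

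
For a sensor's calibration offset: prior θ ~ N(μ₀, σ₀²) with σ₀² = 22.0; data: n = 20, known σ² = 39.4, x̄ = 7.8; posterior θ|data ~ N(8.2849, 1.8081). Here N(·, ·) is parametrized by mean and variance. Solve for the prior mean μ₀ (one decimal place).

μ₀ = 13.7

The posterior mean is a precision-weighted average: μ_n = (τ₀μ₀ + τ_data·x̄)/(τ₀+τ_data), with τ₀=1/σ₀² and τ_data=n/σ².
Here τ₀ = 1/22.0 = 0.045455 and τ_data = 20/39.4 = 0.507614, so τ_n = 0.553069.
Rearranging for μ₀: μ₀ = (μ_n·τ_n − τ_data·x̄)/τ₀ = (8.2849·0.553069 − 0.507614·7.8) / 0.045455 = 0.622732/0.045455 ≈ 13.7.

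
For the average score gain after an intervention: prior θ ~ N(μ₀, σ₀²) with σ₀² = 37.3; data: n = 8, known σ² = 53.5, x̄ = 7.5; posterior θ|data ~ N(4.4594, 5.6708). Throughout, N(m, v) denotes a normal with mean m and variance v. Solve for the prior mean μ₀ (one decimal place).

The posterior mean is a precision-weighted average: μ_n = (τ₀μ₀ + τ_data·x̄)/(τ₀+τ_data), with τ₀=1/σ₀² and τ_data=n/σ².
Here τ₀ = 1/37.3 = 0.026810 and τ_data = 8/53.5 = 0.149533, so τ_n = 0.176343.
Rearranging for μ₀: μ₀ = (μ_n·τ_n − τ_data·x̄)/τ₀ = (4.4594·0.176343 − 0.149533·7.5) / 0.026810 = -0.335114/0.026810 ≈ -12.5.

μ₀ = -12.5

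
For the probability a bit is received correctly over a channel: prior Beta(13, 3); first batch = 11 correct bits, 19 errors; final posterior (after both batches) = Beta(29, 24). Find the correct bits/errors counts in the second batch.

5 correct bits and 2 errors

Sequential conjugate updates are equivalent to a single update on the pooled data, so total successes = posterior α − prior α and total failures = posterior β − prior β.
Total across both batches: 29−13=16 correct bits, 24−3=21 errors.
Subtract the first batch: 16−11=5 correct bits and 21−19=2 errors.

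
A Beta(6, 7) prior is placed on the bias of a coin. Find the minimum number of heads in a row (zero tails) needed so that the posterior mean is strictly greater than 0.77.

After k heads and 0 tails the posterior is Beta(6+k, 7), with mean (6+k)/(6+7+k).
Set (6+k)/(13+k) > 0.77 and solve: k > (0.77·13 − 6)/(1 − 0.77) = 17.435.
The smallest integer exceeding 17.435 is 18, and checking k=18: (24)/(31) = 0.7742 > 0.77.

k = 18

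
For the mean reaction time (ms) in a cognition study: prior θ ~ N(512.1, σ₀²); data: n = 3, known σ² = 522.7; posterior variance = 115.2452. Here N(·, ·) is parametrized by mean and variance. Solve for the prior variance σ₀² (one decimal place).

Posterior precision equals prior precision plus data precision: 1/σ_n² = 1/σ₀² + n/σ².
So 1/σ₀² = 1/115.2452 − 3/522.7 = 0.008677 − 0.005739 = 0.002938.
Hence σ₀² = 1/0.002938 ≈ 340.4.

σ₀² = 340.4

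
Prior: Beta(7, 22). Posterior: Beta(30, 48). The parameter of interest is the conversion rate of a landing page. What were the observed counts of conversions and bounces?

23 conversions and 26 bounces

Under Beta–binomial conjugacy the posterior parameters are (α+s, β+f).
So s = 30 − 7 = 23 and f = 48 − 22 = 26.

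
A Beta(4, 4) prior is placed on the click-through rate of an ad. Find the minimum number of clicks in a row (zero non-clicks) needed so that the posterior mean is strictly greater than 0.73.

After k clicks and 0 non-clicks the posterior is Beta(4+k, 4), with mean (4+k)/(4+4+k).
Set (4+k)/(8+k) > 0.73 and solve: k > (0.73·8 − 4)/(1 − 0.73) = 6.815.
The smallest integer exceeding 6.815 is 7.

k = 7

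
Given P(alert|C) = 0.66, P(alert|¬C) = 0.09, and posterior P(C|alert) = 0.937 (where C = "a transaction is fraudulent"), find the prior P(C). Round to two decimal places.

In odds form, posterior odds = prior odds × likelihood ratio, so prior odds = posterior odds ÷ LR.
Posterior odds = 0.937/(1−0.937) = 14.8730. LR = 0.66/0.09 = 7.3333.
Prior odds = 14.8730/7.3333 = 2.0281, so P(C) = 2.0281/(1+2.0281) ≈ 0.67.

P(C) = 0.67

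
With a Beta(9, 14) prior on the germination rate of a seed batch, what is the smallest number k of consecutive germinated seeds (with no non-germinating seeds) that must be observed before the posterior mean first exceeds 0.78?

k = 41

After k germinated seeds and 0 non-germinating seeds the posterior is Beta(9+k, 14), with mean (9+k)/(9+14+k).
Set (9+k)/(23+k) > 0.78 and solve: k > (0.78·23 − 9)/(1 − 0.78) = 40.636.
The smallest integer exceeding 40.636 is 41.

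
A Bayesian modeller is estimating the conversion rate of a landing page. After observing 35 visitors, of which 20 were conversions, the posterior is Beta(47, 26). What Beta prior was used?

Under Beta–binomial conjugacy the posterior parameters are (a+s, b+f).
So a = 47 − 20 = 27 and b = 26 − 15 = 11.

Beta(27, 11)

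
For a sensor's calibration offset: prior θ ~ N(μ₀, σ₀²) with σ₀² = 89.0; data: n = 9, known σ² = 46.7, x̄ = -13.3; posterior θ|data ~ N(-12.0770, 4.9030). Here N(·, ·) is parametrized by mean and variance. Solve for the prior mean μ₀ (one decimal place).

The posterior mean is a precision-weighted average: μ_n = (τ₀μ₀ + τ_data·x̄)/(τ₀+τ_data), with τ₀=1/σ₀² and τ_data=n/σ².
Here τ₀ = 1/89.0 = 0.011236 and τ_data = 9/46.7 = 0.192719, so τ_n = 0.203955.
Rearranging for μ₀: μ₀ = (μ_n·τ_n − τ_data·x̄)/τ₀ = (-12.0770·0.203955 − 0.192719·-13.3) / 0.011236 = 0.099998/0.011236 ≈ 8.9.

μ₀ = 8.9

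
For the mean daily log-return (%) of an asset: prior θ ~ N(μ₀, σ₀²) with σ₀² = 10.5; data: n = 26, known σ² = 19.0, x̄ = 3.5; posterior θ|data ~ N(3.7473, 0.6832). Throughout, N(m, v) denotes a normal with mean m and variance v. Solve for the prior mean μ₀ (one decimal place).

The posterior mean is a precision-weighted average: μ_n = (τ₀μ₀ + τ_data·x̄)/(τ₀+τ_data), with τ₀=1/σ₀² and τ_data=n/σ².
Here τ₀ = 1/10.5 = 0.095238 and τ_data = 26/19.0 = 1.368421, so τ_n = 1.463659.
Rearranging for μ₀: μ₀ = (μ_n·τ_n − τ_data·x̄)/τ₀ = (3.7473·1.463659 − 1.368421·3.5) / 0.095238 = 0.695296/0.095238 ≈ 7.3.

μ₀ = 7.3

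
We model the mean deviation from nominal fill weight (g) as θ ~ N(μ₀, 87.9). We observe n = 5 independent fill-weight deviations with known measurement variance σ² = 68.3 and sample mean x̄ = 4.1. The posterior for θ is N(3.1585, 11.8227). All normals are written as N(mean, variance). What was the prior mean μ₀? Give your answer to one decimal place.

The posterior mean is a precision-weighted average: μ_n = (τ₀μ₀ + τ_data·x̄)/(τ₀+τ_data), with τ₀=1/σ₀² and τ_data=n/σ².
Here τ₀ = 1/87.9 = 0.011377 and τ_data = 5/68.3 = 0.073206, so τ_n = 0.084583.
Rearranging for μ₀: μ₀ = (μ_n·τ_n − τ_data·x̄)/τ₀ = (3.1585·0.084583 − 0.073206·4.1) / 0.011377 = -0.032989/0.011377 ≈ -2.9.

μ₀ = -2.9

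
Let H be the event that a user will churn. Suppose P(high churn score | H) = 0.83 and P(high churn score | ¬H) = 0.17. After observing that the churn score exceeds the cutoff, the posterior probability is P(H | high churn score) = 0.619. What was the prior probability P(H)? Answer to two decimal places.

P(H) = 0.25

In odds form, posterior odds = prior odds × likelihood ratio, so prior odds = posterior odds ÷ LR.
Posterior odds = 0.619/(1−0.619) = 1.6247. LR = 0.83/0.17 = 4.8824.
Prior odds = 1.6247/4.8824 = 0.3328, so P(H) = 0.3328/(1+0.3328) ≈ 0.25.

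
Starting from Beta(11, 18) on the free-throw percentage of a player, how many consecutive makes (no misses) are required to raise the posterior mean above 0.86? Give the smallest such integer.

k = 100

After k makes and 0 misses the posterior is Beta(11+k, 18), with mean (11+k)/(11+18+k).
Set (11+k)/(29+k) > 0.86 and solve: k > (0.86·29 − 11)/(1 − 0.86) = 99.571.
The smallest integer exceeding 99.571 is 100, and checking k=100: (111)/(129) = 0.8605 > 0.86.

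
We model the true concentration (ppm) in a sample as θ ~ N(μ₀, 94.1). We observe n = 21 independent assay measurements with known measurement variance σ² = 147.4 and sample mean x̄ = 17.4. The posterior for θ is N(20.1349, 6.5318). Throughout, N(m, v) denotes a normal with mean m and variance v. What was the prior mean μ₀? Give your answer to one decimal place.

μ₀ = 56.8

With known observation variance, the Normal–Normal posterior has precision τ_n = τ₀ + n/σ² and mean μ_n = (τ₀μ₀ + (n/σ²)x̄)/τ_n.
Here τ₀ = 1/94.1 = 0.010627 and τ_data = 21/147.4 = 0.142469, so τ_n = 0.153096.
Rearranging for μ₀: μ₀ = (μ_n·τ_n − τ_data·x̄)/τ₀ = (20.1349·0.153096 − 0.142469·17.4) / 0.010627 = 0.603612/0.010627 ≈ 56.8.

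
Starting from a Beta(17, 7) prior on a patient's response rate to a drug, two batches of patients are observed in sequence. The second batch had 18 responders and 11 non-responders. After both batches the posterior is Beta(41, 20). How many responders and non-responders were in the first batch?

6 responders and 2 non-responders

Sequential conjugate updates are equivalent to a single update on the pooled data, so total successes = posterior α − prior α and total failures = posterior β − prior β.
Total across both batches: 41−17=24 responders, 20−7=13 non-responders.
Subtract the second batch: 24−18=6 responders and 13−11=2 non-responders.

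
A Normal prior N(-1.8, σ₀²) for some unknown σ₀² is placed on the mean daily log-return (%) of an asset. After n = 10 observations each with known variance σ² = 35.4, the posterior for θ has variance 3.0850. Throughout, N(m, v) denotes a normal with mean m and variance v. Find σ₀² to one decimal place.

σ₀² = 24.0

For the Normal–Normal model with known σ², precisions add: τ_n = τ₀ + n/σ².
So 1/σ₀² = 1/3.0850 − 10/35.4 = 0.324149 − 0.282486 = 0.041663.
Hence σ₀² = 1/0.041663 ≈ 24.0.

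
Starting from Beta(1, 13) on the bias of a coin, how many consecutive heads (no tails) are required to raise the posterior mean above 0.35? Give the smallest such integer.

k = 7

After k heads and 0 tails the posterior is Beta(1+k, 13), with mean (1+k)/(1+13+k).
Set (1+k)/(14+k) > 0.35 and solve: k > (0.35·14 − 1)/(1 − 0.35) = 6.000.
The smallest integer exceeding 6.000 is 7, and checking k=7: (8)/(21) = 0.3810 > 0.35.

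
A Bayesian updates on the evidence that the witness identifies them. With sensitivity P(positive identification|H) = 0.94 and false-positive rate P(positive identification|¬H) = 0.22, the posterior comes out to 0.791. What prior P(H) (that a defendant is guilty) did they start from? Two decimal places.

P(H) = 0.47

Bayes' rule in odds form gives O(H|E) = O(H)·[P(E|H)/P(E|¬H)], hence O(H) = O(H|E)/LR.
Posterior odds = 0.791/(1−0.791) = 3.7847. LR = 0.94/0.22 = 4.2727.
Prior odds = 3.7847/4.2727 = 0.8858, so P(H) = 0.8858/(1+0.8858) ≈ 0.47.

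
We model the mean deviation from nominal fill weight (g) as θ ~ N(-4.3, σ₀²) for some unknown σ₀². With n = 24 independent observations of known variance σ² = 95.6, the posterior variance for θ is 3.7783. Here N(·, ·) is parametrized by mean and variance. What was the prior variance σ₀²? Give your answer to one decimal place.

σ₀² = 73.4

Posterior precision equals prior precision plus data precision: 1/σ_n² = 1/σ₀² + n/σ².
So 1/σ₀² = 1/3.7783 − 24/95.6 = 0.264669 − 0.251046 = 0.013623.
Hence σ₀² = 1/0.013623 ≈ 73.4.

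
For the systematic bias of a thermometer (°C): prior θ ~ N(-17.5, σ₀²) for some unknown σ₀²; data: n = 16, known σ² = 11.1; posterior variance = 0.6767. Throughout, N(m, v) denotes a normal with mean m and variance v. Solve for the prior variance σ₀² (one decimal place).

For the Normal–Normal model with known σ², precisions add: τ_n = τ₀ + n/σ².
So 1/σ₀² = 1/0.6767 − 16/11.1 = 1.477760 − 1.441441 = 0.036319.
Hence σ₀² = 1/0.036319 ≈ 27.5.

σ₀² = 27.5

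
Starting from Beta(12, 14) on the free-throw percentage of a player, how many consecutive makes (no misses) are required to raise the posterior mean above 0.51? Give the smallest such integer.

After k makes and 0 misses the posterior is Beta(12+k, 14), with mean (12+k)/(12+14+k).
Set (12+k)/(26+k) > 0.51 and solve: k > (0.51·26 − 12)/(1 − 0.51) = 2.571.
The smallest integer exceeding 2.571 is 3.

k = 3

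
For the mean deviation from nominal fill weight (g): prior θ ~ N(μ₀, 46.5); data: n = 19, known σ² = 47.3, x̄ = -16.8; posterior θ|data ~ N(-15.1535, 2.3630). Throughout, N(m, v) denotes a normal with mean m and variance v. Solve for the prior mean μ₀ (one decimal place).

μ₀ = 15.6

With known observation variance, the Normal–Normal posterior has precision τ_n = τ₀ + n/σ² and mean μ_n = (τ₀μ₀ + (n/σ²)x̄)/τ_n.
Here τ₀ = 1/46.5 = 0.021505 and τ_data = 19/47.3 = 0.401691, so τ_n = 0.423196.
Rearranging for μ₀: μ₀ = (μ_n·τ_n − τ_data·x̄)/τ₀ = (-15.1535·0.423196 − 0.401691·-16.8) / 0.021505 = 0.335508/0.021505 ≈ 15.6.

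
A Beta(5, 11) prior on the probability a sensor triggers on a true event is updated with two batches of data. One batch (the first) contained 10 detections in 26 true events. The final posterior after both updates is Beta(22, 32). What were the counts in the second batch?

Because Beta–binomial updating is additive in the counts, the combined data contributed (α_post−α_prior, β_post−β_prior) successes and failures.
Total across both batches: 22−5=17 detections, 32−11=21 misses.
Subtract the first batch: 17−10=7 detections and 21−16=5 misses.

7 detections and 5 misses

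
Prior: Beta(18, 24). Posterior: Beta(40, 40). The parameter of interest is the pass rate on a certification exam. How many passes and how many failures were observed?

Under Beta–binomial conjugacy the posterior parameters are (a+s, b+f).
Match parameters: s=40−18=22, f=40−24=16.

22 passes and 16 failures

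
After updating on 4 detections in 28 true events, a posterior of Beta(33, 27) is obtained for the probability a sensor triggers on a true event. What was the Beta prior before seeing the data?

Under Beta–binomial conjugacy the posterior parameters are (α+s, β+f).
So α = 33 − 4 = 29 and β = 27 − 24 = 3.

Beta(29, 3)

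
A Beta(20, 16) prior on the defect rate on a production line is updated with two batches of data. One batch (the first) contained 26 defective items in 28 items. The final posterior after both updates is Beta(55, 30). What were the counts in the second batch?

9 defective items and 12 good items

Because Beta–binomial updating is additive in the counts, the combined data contributed (α_post−α_prior, β_post−β_prior) successes and failures.
Total across both batches: 55−20=35 defective items, 30−16=14 good items.
Subtract the first batch: 35−26=9 defective items and 14−2=12 good items.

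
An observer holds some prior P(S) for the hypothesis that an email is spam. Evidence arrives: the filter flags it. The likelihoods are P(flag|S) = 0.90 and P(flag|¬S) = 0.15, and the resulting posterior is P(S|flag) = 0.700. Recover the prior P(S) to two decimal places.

In odds form, posterior odds = prior odds × likelihood ratio, so prior odds = posterior odds ÷ LR.
Posterior odds = 0.700/(1−0.700) = 2.3333. LR = 0.90/0.15 = 6.0000.
Prior odds = 2.3333/6.0000 = 0.3889, so P(S) = 0.3889/(1+0.3889) ≈ 0.28.

P(S) = 0.28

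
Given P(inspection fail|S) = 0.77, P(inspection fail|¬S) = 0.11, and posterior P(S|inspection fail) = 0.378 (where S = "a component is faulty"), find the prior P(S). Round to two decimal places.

P(S) = 0.08

In odds form, posterior odds = prior odds × likelihood ratio, so prior odds = posterior odds ÷ LR.
Posterior odds = 0.378/(1−0.378) = 0.6077. LR = 0.77/0.11 = 7.0000.
Prior odds = 0.6077/7.0000 = 0.0868, so P(S) = 0.0868/(1+0.0868) ≈ 0.08.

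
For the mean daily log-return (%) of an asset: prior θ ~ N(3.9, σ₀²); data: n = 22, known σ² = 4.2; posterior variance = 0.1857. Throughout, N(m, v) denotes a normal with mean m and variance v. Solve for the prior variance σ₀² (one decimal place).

σ₀² = 6.8

For the Normal–Normal model with known σ², precisions add: τ_n = τ₀ + n/σ².
So 1/σ₀² = 1/0.1857 − 22/4.2 = 5.385030 − 5.238095 = 0.146935.
Hence σ₀² = 1/0.146935 ≈ 6.8.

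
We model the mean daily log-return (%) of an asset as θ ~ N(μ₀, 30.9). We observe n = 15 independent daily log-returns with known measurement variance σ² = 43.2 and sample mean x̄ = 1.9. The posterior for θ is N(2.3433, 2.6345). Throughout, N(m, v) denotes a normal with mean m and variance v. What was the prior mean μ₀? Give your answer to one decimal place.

μ₀ = 7.1

With known observation variance, the Normal–Normal posterior has precision τ_n = τ₀ + n/σ² and mean μ_n = (τ₀μ₀ + (n/σ²)x̄)/τ_n.
Here τ₀ = 1/30.9 = 0.032362 and τ_data = 15/43.2 = 0.347222, so τ_n = 0.379584.
Rearranging for μ₀: μ₀ = (μ_n·τ_n − τ_data·x̄)/τ₀ = (2.3433·0.379584 − 0.347222·1.9) / 0.032362 = 0.229757/0.032362 ≈ 7.1.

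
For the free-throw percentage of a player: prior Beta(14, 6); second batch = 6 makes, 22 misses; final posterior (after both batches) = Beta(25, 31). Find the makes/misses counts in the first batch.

Sequential conjugate updates are equivalent to a single update on the pooled data, so total successes = posterior α − prior α and total failures = posterior β − prior β.
Total across both batches: 25−14=11 makes, 31−6=25 misses.
Subtract the second batch: 11−6=5 makes and 25−22=3 misses.

5 makes and 3 misses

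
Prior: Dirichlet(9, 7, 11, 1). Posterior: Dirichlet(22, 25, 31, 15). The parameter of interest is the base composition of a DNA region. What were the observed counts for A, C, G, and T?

counts (13, 18, 20, 14)

For a Dirichlet(α) prior with multinomial counts c, the posterior is Dirichlet(α + c) componentwise.
Counts are posterior − prior componentwise: 22−9=13, 25−7=18, 31−11=20, 15−1=14.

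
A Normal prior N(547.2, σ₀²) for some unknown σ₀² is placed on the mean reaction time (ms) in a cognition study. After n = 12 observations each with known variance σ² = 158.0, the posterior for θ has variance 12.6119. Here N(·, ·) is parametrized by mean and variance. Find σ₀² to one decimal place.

σ₀² = 299.3

Posterior precision equals prior precision plus data precision: 1/σ_n² = 1/σ₀² + n/σ².
So 1/σ₀² = 1/12.6119 − 12/158.0 = 0.079290 − 0.075949 = 0.003341.
Hence σ₀² = 1/0.003341 ≈ 299.3.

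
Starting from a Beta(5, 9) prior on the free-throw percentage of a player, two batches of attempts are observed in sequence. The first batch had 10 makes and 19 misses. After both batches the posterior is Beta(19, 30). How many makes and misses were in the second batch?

Because Beta–binomial updating is additive in the counts, the combined data contributed (α_post−α_prior, β_post−β_prior) successes and failures.
Total across both batches: 19−5=14 makes, 30−9=21 misses.
Subtract the first batch: 14−10=4 makes and 21−19=2 misses.

4 makes and 2 misses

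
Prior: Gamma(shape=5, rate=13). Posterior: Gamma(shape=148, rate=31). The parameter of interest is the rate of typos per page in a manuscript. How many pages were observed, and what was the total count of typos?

Gamma–Poisson conjugacy: posterior shape = α + Σxᵢ, posterior rate = β + n.
Matching: Σxᵢ = 148 − 5 = 143 and n = 31 − 13 = 18.

n = 18 pages with total 143 typos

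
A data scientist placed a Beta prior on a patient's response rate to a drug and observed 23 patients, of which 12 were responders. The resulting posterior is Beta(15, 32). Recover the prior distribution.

Beta(3, 21)

Under Beta–binomial conjugacy the posterior parameters are (a+s, b+f).
Subtract the data counts: 15−12=3, 32−11=21.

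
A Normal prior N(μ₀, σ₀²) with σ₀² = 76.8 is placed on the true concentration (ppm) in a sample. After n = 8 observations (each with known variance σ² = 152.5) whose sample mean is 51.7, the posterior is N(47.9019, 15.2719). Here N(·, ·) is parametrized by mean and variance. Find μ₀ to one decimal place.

The posterior mean is a precision-weighted average: μ_n = (τ₀μ₀ + τ_data·x̄)/(τ₀+τ_data), with τ₀=1/σ₀² and τ_data=n/σ².
Here τ₀ = 1/76.8 = 0.013021 and τ_data = 8/152.5 = 0.052459, so τ_n = 0.065480.
Rearranging for μ₀: μ₀ = (μ_n·τ_n − τ_data·x̄)/τ₀ = (47.9019·0.065480 − 0.052459·51.7) / 0.013021 = 0.424486/0.013021 ≈ 32.6.

μ₀ = 32.6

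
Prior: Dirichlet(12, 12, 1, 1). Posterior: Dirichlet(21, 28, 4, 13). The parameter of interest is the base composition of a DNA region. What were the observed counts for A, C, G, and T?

For a Dirichlet(α) prior with multinomial counts c, the posterior is Dirichlet(α + c) componentwise.
Counts are posterior − prior componentwise: 21−12=9, 28−12=16, 4−1=3, 13−1=12.

counts (9, 16, 3, 12)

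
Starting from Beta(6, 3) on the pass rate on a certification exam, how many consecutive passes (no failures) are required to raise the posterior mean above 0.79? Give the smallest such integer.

After k passes and 0 failures the posterior is Beta(6+k, 3), with mean (6+k)/(6+3+k).
Set (6+k)/(9+k) > 0.79 and solve: k > (0.79·9 − 6)/(1 − 0.79) = 5.286.
The smallest integer exceeding 5.286 is 6, and checking k=6: (12)/(15) = 0.8000 > 0.79.

k = 6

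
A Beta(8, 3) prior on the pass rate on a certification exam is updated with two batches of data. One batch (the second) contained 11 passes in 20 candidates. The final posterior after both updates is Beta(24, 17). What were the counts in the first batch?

5 passes and 5 failures

Sequential conjugate updates are equivalent to a single update on the pooled data, so total successes = posterior α − prior α and total failures = posterior β − prior β.
Total across both batches: 24−8=16 passes, 17−3=14 failures.
Subtract the second batch: 16−11=5 passes and 14−9=5 failures.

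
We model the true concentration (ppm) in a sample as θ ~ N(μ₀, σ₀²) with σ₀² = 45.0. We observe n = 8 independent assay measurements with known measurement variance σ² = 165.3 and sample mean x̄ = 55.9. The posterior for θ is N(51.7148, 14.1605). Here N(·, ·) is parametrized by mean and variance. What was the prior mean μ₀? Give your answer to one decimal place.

With known observation variance, the Normal–Normal posterior has precision τ_n = τ₀ + n/σ² and mean μ_n = (τ₀μ₀ + (n/σ²)x̄)/τ_n.
Here τ₀ = 1/45.0 = 0.022222 and τ_data = 8/165.3 = 0.048397, so τ_n = 0.070619.
Rearranging for μ₀: μ₀ = (μ_n·τ_n − τ_data·x̄)/τ₀ = (51.7148·0.070619 − 0.048397·55.9) / 0.022222 = 0.946655/0.022222 ≈ 42.6.

μ₀ = 42.6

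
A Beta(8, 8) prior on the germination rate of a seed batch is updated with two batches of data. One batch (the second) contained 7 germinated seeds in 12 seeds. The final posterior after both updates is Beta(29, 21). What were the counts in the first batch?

Because Beta–binomial updating is additive in the counts, the combined data contributed (α_post−α_prior, β_post−β_prior) successes and failures.
Total across both batches: 29−8=21 germinated seeds, 21−8=13 non-germinating seeds.
Subtract the second batch: 21−7=14 germinated seeds and 13−5=8 non-germinating seeds.

14 germinated seeds and 8 non-germinating seeds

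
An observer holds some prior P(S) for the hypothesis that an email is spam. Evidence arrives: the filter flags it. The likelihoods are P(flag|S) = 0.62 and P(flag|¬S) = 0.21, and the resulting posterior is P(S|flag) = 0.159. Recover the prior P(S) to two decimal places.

P(S) = 0.06

In odds form, posterior odds = prior odds × likelihood ratio, so prior odds = posterior odds ÷ LR.
Posterior odds = 0.159/(1−0.159) = 0.1891. LR = 0.62/0.21 = 2.9524.
Prior odds = 0.1891/2.9524 = 0.0640, so P(S) = 0.0640/(1+0.0640) ≈ 0.06.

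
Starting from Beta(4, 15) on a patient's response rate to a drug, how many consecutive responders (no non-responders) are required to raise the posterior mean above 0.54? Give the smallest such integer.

After k responders and 0 non-responders the posterior is Beta(4+k, 15), with mean (4+k)/(4+15+k).
Set (4+k)/(19+k) > 0.54 and solve: k > (0.54·19 − 4)/(1 − 0.54) = 13.609.
The smallest integer exceeding 13.609 is 14, and checking k=14: (18)/(33) = 0.5455 > 0.54.

k = 14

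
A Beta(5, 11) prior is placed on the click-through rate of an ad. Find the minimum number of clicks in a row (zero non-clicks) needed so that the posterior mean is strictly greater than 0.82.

After k clicks and 0 non-clicks the posterior is Beta(5+k, 11), with mean (5+k)/(5+11+k).
Set (5+k)/(16+k) > 0.82 and solve: k > (0.82·16 − 5)/(1 − 0.82) = 45.111.
The smallest integer exceeding 45.111 is 46.

k = 46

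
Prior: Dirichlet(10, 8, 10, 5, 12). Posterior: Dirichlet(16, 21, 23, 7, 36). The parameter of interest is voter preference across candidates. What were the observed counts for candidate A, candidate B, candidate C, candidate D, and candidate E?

counts (6, 13, 13, 2, 24)

For a Dirichlet(α) prior with multinomial counts c, the posterior is Dirichlet(α + c) componentwise.
Counts are posterior − prior componentwise: 16−10=6, 21−8=13, 23−10=13, 7−5=2, 36−12=24.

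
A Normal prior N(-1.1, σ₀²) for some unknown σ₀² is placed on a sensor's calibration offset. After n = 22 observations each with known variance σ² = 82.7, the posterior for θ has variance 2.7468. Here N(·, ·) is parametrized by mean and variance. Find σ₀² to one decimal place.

Posterior precision equals prior precision plus data precision: 1/σ_n² = 1/σ₀² + n/σ².
So 1/σ₀² = 1/2.7468 − 22/82.7 = 0.364060 − 0.266022 = 0.098038.
Hence σ₀² = 1/0.098038 ≈ 10.2.

σ₀² = 10.2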